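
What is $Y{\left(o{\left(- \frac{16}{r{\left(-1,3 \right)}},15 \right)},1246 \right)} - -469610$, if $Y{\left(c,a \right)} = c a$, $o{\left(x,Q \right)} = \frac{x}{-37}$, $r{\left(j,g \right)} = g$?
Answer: $\frac{52146646}{111} \approx 4.6979 \cdot 10^{5}$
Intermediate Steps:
$o{\left(x,Q \right)} = - \frac{x}{37}$ ($o{\left(x,Q \right)} = x \left(- \frac{1}{37}\right) = - \frac{x}{37}$)
$Y{\left(c,a \right)} = a c$
$Y{\left(o{\left(- \frac{16}{r{\left(-1,3 \right)}},15 \right)},1246 \right)} - -469610 = 1246 \left(- \frac{\left(-16\right) \frac{1}{3}}{37}\right) - -469610 = 1246 \left(- \frac{\left(-16\right) \frac{1}{3}}{37}\right) + 469610 = 1246 \left(\left(- \frac{1}{37}\right) \left(- \frac{16}{3}\right)\right) + 469610 = 1246 \cdot \frac{16}{111} + 469610 = \frac{19936}{111} + 469610 = \frac{52146646}{111}$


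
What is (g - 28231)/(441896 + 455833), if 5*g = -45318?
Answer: -26639/641235 ≈ -0.041543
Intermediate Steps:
g = -45318/5 (g = (⅕)*(-45318) = -45318/5 ≈ -9063.6)
(g - 28231)/(441896 + 455833) = (-45318/5 - 28231)/(441896 + 455833) = -186473/5/897729 = -186473/5*1/897729 = -26639/641235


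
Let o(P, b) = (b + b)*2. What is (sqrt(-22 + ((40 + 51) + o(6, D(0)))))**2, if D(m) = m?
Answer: 69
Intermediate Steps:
o(P, b) = 4*b (o(P, b) = (2*b)*2 = 4*b)
(sqrt(-22 + ((40 + 51) + o(6, D(0)))))**2 = (sqrt(-22 + ((40 + 51) + 4*0)))**2 = (sqrt(-22 + (91 + 0)))**2 = (sqrt(-22 + 91))**2 = (sqrt(69))**2 = 69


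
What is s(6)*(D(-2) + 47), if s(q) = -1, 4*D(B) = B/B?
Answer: -189/4 ≈ -47.250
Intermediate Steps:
D(B) = 1/4 (D(B) = (B/B)/4 = (1/4)*1 = 1/4)
s(6)*(D(-2) + 47) = -(1/4 + 47) = -1*189/4 = -189/4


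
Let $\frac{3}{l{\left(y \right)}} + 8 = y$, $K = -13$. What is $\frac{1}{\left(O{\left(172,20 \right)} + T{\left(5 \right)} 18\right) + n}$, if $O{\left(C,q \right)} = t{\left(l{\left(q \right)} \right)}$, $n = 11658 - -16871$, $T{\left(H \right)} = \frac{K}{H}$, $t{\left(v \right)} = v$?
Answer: $\frac{20}{569649} \approx 3.5109 \cdot 10^{-5}$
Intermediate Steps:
$l{\left(y \right)} = \frac{3}{-8 + y}$
$T{\left(H \right)} = - \frac{13}{H}$
$n = 28529$ ($n = 11658 + 16871 = 28529$)
$O{\left(C,q \right)} = \frac{3}{-8 + q}$
$\frac{1}{\left(O{\left(172,20 \right)} + T{\left(5 \right)} 18\right) + n} = \frac{1}{\left(\frac{3}{-8 + 20} + - \frac{13}{5} \cdot 18\right) + 28529} = \frac{1}{\left(\frac{3}{12} + \left(-13\right) \frac{1}{5} \cdot 18\right) + 28529} = \frac{1}{\left(3 \cdot \frac{1}{12} - \frac{234}{5}\right) + 28529} = \frac{1}{\left(\frac{1}{4} - \frac{234}{5}\right) + 28529} = \frac{1}{- \frac{931}{20} + 28529} = \frac{1}{\frac{569649}{20}} = \frac{20}{569649}$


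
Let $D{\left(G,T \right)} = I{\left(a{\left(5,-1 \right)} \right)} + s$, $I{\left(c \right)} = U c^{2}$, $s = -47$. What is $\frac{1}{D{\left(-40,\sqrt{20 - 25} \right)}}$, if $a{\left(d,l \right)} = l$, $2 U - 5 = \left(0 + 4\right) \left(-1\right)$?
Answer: $- \frac{2}{93} \approx -0.021505$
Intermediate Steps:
$U = \frac{1}{2}$ ($U = \frac{5}{2} + \frac{\left(0 + 4\right) \left(-1\right)}{2} = \frac{5}{2} + \frac{4 \left(-1\right)}{2} = \frac{5}{2} + \frac{1}{2} \left(-4\right) = \frac{5}{2} - 2 = \frac{1}{2} \approx 0.5$)
$I{\left(c \right)} = \frac{c^{2}}{2}$
$D{\left(G,T \right)} = - \frac{93}{2}$ ($D{\left(G,T \right)} = \frac{\left(-1\right)^{2}}{2} - 47 = \frac{1}{2} \cdot 1 - 47 = \frac{1}{2} - 47 = - \frac{93}{2}$)
$\frac{1}{D{\left(-40,\sqrt{20 - 25} \right)}} = \frac{1}{- \frac{93}{2}} = - \frac{2}{93}$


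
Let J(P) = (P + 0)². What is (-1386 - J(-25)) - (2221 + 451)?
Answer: -4683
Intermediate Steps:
J(P) = P²
(-1386 - J(-25)) - (2221 + 451) = (-1386 - 1*(-25)²) - (2221 + 451) = (-1386 - 1*625) - 1*2672 = (-1386 - 625) - 2672 = -2011 - 2672 = -4683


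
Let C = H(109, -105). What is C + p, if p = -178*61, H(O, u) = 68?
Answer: -10790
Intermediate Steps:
C = 68
p = -10858
C + p = 68 - 10858 = -10790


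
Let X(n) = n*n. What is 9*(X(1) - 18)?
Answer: -153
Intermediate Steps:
X(n) = n²
9*(X(1) - 18) = 9*(1² - 18) = 9*(1 - 18) = 9*(-17) = -153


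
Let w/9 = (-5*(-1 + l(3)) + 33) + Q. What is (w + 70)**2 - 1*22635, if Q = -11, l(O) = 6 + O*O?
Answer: 108409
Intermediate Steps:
l(O) = 6 + O**2
w = -432 (w = 9*((-5*(-1 + (6 + 3**2)) + 33) - 11) = 9*((-5*(-1 + (6 + 9)) + 33) - 11) = 9*((-5*(-1 + 15) + 33) - 11) = 9*((-5*14 + 33) - 11) = 9*((-70 + 33) - 11) = 9*(-37 - 11) = 9*(-48) = -432)
(w + 70)**2 - 1*22635 = (-432 + 70)**2 - 1*22635 = (-362)**2 - 22635 = 131044 - 22635 = 108409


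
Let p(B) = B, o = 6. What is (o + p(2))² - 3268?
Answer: -3204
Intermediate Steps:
(o + p(2))² - 3268 = (6 + 2)² - 3268 = 8² - 3268 = 64 - 3268 = -3204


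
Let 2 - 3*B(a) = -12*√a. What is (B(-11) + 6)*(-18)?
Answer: -120 - 72*I*√11 ≈ -120.0 - 238.8*I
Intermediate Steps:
B(a) = ⅔ + 4*√a (B(a) = ⅔ - (-4)*√a = ⅔ + 4*√a)
(B(-11) + 6)*(-18) = ((⅔ + 4*√(-11)) + 6)*(-18) = ((⅔ + 4*(I*√11)) + 6)*(-18) = ((⅔ + 4*I*√11) + 6)*(-18) = (20/3 + 4*I*√11)*(-18) = -120 - 72*I*√11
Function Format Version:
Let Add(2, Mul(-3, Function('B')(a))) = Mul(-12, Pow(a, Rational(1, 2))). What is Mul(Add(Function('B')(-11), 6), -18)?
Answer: Add(-120, Mul(-72, I, Pow(11, Rational(1, 2)))) ≈ Add(-120.00, Mul(-238.80, I))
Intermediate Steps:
Function('B')(a) = Add(Rational(2, 3), Mul(4, Pow(a, Rational(1, 2)))) (Function('B')(a) = Add(Rational(2, 3), Mul(Rational(-1, 3), Mul(-12, Pow(a, Rational(1, 2))))) = Add(Rational(2, 3), Mul(4, Pow(a, Rational(1, 2)))))
Mul(Add(Function('B')(-11), 6), -18) = Mul(Add(Add(Rational(2, 3), Mul(4, Pow(-11, Rational(1, 2)))), 6), -18) = Mul(Add(Add(Rational(2, 3), Mul(4, Mul(I, Pow(11, Rational(1, 2))))), 6), -18) = Mul(Add(Add(Rational(2, 3), Mul(4, I, Pow(11, Rational(1, 2)))), 6), -18) = Mul(Add(Rational(20, 3), Mul(4, I, Pow(11, Rational(1, 2)))), -18) = Add(-120, Mul(-72, I, Pow(11, Rational(1, 2))))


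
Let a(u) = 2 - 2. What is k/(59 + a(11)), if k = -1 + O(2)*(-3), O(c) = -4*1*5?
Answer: 1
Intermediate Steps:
O(c) = -20 (O(c) = -4*5 = -20)
k = 59 (k = -1 - 20*(-3) = -1 + 60 = 59)
a(u) = 0
k/(59 + a(11)) = 59/(59 + 0) = 59/59 = (1/59)*59 = 1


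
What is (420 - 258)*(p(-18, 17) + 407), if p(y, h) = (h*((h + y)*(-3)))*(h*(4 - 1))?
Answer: 487296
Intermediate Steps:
p(y, h) = 3*h**2*(-3*h - 3*y) (p(y, h) = (h*(-3*h - 3*y))*(h*3) = (h*(-3*h - 3*y))*(3*h) = 3*h**2*(-3*h - 3*y))
(420 - 258)*(p(-18, 17) + 407) = (420 - 258)*(9*17**2*(-1*17 - 1*(-18)) + 407) = 162*(9*289*(-17 + 18) + 407) = 162*(9*289*1 + 407) = 162*(2601 + 407) = 162*3008 = 487296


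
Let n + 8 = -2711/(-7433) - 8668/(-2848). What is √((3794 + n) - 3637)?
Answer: √1067177790614878/2646148 ≈ 12.345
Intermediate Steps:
n = -24300825/5292296 (n = -8 + (-2711/(-7433) - 8668/(-2848)) = -8 + (-2711*(-1/7433) - 8668*(-1/2848)) = -8 + (2711/7433 + 2167/712) = -8 + 18037543/5292296 = -24300825/5292296 ≈ -4.5917)
√((3794 + n) - 3637) = √((3794 - 24300825/5292296) - 3637) = √(20054670199/5292296 - 3637) = √(806589647/5292296) = √1067177790614878/2646148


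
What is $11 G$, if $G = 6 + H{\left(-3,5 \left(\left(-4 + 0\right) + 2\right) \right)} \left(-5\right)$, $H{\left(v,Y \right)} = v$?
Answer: $231$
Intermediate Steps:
$G = 21$ ($G = 6 - -15 = 6 + 15 = 21$)
$11 G = 11 \cdot 21 = 231$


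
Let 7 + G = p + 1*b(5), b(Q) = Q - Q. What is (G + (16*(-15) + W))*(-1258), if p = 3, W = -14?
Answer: 324564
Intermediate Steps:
b(Q) = 0
G = -4 (G = -7 + (3 + 1*0) = -7 + (3 + 0) = -7 + 3 = -4)
(G + (16*(-15) + W))*(-1258) = (-4 + (16*(-15) - 14))*(-1258) = (-4 + (-240 - 14))*(-1258) = (-4 - 254)*(-1258) = -258*(-1258) = 324564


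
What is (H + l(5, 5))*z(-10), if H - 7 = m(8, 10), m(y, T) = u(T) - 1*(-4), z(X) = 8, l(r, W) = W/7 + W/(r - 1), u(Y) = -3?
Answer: 558/7 ≈ 79.714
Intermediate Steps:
l(r, W) = W/7 + W/(-1 + r) (l(r, W) = W*(1/7) + W/(-1 + r) = W/7 + W/(-1 + r))
m(y, T) = 1 (m(y, T) = -3 - 1*(-4) = -3 + 4 = 1)
H = 8 (H = 7 + 1 = 8)
(H + l(5, 5))*z(-10) = (8 + (1/7)*5*(6 + 5)/(-1 + 5))*8 = (8 + (1/7)*5*11/4)*8 = (8 + (1/7)*5*(1/4)*11)*8 = (8 + 55/28)*8 = (279/28)*8 = 558/7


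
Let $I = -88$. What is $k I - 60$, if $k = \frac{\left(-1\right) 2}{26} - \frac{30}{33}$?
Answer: $\frac{348}{13} \approx 26.769$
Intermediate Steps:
$k = - \frac{141}{143}$ ($k = \left(-2\right) \frac{1}{26} - \frac{10}{11} = - \frac{1}{13} - \frac{10}{11} = - \frac{141}{143} \approx -0.98601$)
$k I - 60 = \left(- \frac{141}{143}\right) \left(-88\right) - 60 = \frac{1128}{13} - 60 = \frac{348}{13}$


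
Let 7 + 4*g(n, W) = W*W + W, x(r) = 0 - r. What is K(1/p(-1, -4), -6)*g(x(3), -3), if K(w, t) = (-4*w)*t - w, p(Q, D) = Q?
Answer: 23/4 ≈ 5.7500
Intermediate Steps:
x(r) = -r
K(w, t) = -w - 4*t*w (K(w, t) = -4*t*w - w = -w - 4*t*w)
g(n, W) = -7/4 + W/4 + W²/4 (g(n, W) = -7/4 + (W*W + W)/4 = -7/4 + (W² + W)/4 = -7/4 + (W + W²)/4 = -7/4 + (W/4 + W²/4) = -7/4 + W/4 + W²/4)
K(1/p(-1, -4), -6)*g(x(3), -3) = (-1*(1 + 4*(-6))/(-1))*(-7/4 + (¼)*(-3) + (¼)*(-3)²) = (-1*(-1)*(1 - 24))*(-7/4 - ¾ + (¼)*9) = (-1*(-1)*(-23))*(-7/4 - ¾ + 9/4) = -23*(-¼) = 23/4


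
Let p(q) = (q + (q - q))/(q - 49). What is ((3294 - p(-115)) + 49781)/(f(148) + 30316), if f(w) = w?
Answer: 1243455/713728 ≈ 1.7422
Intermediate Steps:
p(q) = q/(-49 + q) (p(q) = (q + 0)/(-49 + q) = q/(-49 + q))
((3294 - p(-115)) + 49781)/(f(148) + 30316) = ((3294 - (-115)/(-49 - 115)) + 49781)/(148 + 30316) = ((3294 - (-115)/(-164)) + 49781)/30464 = ((3294 - (-115)*(-1)/164) + 49781)*(1/30464) = ((3294 - 1*115/164) + 49781)*(1/30464) = ((3294 - 115/164) + 49781)*(1/30464) = (540101/164 + 49781)*(1/30464) = (8704185/164)*(1/30464) = 1243455/713728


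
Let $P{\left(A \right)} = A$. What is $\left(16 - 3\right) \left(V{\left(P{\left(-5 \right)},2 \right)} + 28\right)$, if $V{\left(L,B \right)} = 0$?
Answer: $364$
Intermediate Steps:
$\left(16 - 3\right) \left(V{\left(P{\left(-5 \right)},2 \right)} + 28\right) = \left(16 - 3\right) \left(0 + 28\right) = \left(16 - 3\right) 28 = 13 \cdot 28 = 364$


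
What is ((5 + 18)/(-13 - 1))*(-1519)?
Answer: 4991/2 ≈ 2495.5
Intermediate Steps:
((5 + 18)/(-13 - 1))*(-1519) = (23/(-14))*(-1519) = (23*(-1/14))*(-1519) = -23/14*(-1519) = 4991/2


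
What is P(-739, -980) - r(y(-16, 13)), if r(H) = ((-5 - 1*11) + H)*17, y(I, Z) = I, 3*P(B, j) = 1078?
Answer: 2710/3 ≈ 903.33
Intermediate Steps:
P(B, j) = 1078/3 (P(B, j) = (1/3)*1078 = 1078/3)
r(H) = -272 + 17*H (r(H) = ((-5 - 11) + H)*17 = (-16 + H)*17 = -272 + 17*H)
P(-739, -980) - r(y(-16, 13)) = 1078/3 - (-272 + 17*(-16)) = 1078/3 - (-272 - 272) = 1078/3 - 1*(-544) = 1078/3 + 544 = 2710/3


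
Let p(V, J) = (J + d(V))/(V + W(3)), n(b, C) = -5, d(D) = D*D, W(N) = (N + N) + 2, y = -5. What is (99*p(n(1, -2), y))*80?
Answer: 52800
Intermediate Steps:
W(N) = 2 + 2*N (W(N) = 2*N + 2 = 2 + 2*N)
d(D) = D**2
p(V, J) = (J + V**2)/(8 + V) (p(V, J) = (J + V**2)/(V + (2 + 2*3)) = (J + V**2)/(V + (2 + 6)) = (J + V**2)/(V + 8) = (J + V**2)/(8 + V))
(99*p(n(1, -2), y))*80 = (99*((-5 + (-5)**2)/(8 - 5)))*80 = (99*((-5 + 25)/3))*80 = (99*((1/3)*20))*80 = (99*(20/3))*80 = 660*80 = 52800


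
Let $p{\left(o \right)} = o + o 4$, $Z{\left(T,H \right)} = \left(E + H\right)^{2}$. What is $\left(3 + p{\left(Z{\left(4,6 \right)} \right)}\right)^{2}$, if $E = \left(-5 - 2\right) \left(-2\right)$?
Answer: $4012009$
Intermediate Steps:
$E = 14$ ($E = \left(-7\right) \left(-2\right) = 14$)
$Z{\left(T,H \right)} = \left(14 + H\right)^{2}$
$p{\left(o \right)} = 5 o$ ($p{\left(o \right)} = o + 4 o = 5 o$)
$\left(3 + p{\left(Z{\left(4,6 \right)} \right)}\right)^{2} = \left(3 + 5 \left(14 + 6\right)^{2}\right)^{2} = \left(3 + 5 \cdot 20^{2}\right)^{2} = \left(3 + 5 \cdot 400\right)^{2} = \left(3 + 2000\right)^{2} = 2003^{2} = 4012009$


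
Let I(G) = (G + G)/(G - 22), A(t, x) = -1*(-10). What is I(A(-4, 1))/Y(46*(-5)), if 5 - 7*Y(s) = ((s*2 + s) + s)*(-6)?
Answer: 7/3309 ≈ 0.0021154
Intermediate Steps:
A(t, x) = 10
I(G) = 2*G/(-22 + G) (I(G) = (2*G)/(-22 + G) = 2*G/(-22 + G))
Y(s) = 5/7 + 24*s/7 (Y(s) = 5/7 - ((s*2 + s) + s)*(-6)/7 = 5/7 - ((2*s + s) + s)*(-6)/7 = 5/7 - (3*s + s)*(-6)/7 = 5/7 - 4*s*(-6)/7 = 5/7 - (-24)*s/7 = 5/7 + 24*s/7)
I(A(-4, 1))/Y(46*(-5)) = (2*10/(-22 + 10))/(5/7 + 24*(46*(-5))/7) = (2*10/(-12))/(5/7 + (24/7)*(-230)) = (2*10*(-1/12))/(5/7 - 5520/7) = -5/(3*(-5515/7)) = -5/3*(-7/5515) = 7/3309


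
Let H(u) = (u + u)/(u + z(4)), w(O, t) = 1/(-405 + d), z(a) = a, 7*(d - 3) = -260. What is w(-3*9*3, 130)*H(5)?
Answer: -35/13833 ≈ -0.0025302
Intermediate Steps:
d = -239/7 (d = 3 + (1/7)*(-260) = 3 - 260/7 = -239/7 ≈ -34.143)
w(O, t) = -7/3074 (w(O, t) = 1/(-405 - 239/7) = 1/(-3074/7) = -7/3074)
H(u) = 2*u/(4 + u) (H(u) = (u + u)/(u + 4) = (2*u)/(4 + u) = 2*u/(4 + u))
w(-3*9*3, 130)*H(5) = -7*5/(1537*(4 + 5)) = -7*5/(1537*9) = -7/3074*10/9 = -35/13833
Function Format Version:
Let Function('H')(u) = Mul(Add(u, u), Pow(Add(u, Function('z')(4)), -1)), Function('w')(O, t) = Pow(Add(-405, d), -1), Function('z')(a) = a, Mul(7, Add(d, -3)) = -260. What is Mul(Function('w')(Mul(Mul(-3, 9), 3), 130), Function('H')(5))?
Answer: Rational(-35, 13833) ≈ -0.0025302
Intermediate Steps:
d = Rational(-239, 7) (d = Add(3, Mul(Rational(1, 7), -260)) = Add(3, Rational(-260, 7)) = Rational(-239, 7) ≈ -34.143)
Function('w')(O, t) = Rational(-7, 3074) (Function('w')(O, t) = Pow(Add(-405, Rational(-239, 7)), -1) = Pow(Rational(-3074, 7), -1) = Rational(-7, 3074))
Function('H')(u) = Mul(2, u, Pow(Add(4, u), -1)) (Function('H')(u) = Mul(Add(u, u), Pow(Add(u, 4), -1)) = Mul(Mul(2, u), Pow(Add(4, u), -1)) = Mul(2, u, Pow(Add(4, u), -1)))
Mul(Function('w')(Mul(Mul(-3, 9), 3), 130), Function('H')(5)) = Mul(Rational(-7, 3074), Mul(2, 5, Pow(Add(4, 5), -1))) = Mul(Rational(-7, 3074), Mul(2, 5, Pow(9, -1))) = Mul(Rational(-7, 3074), Mul(2, 5, Rational(1, 9))) = Mul(Rational(-7, 3074), Rational(10, 9)) = Rational(-35, 13833)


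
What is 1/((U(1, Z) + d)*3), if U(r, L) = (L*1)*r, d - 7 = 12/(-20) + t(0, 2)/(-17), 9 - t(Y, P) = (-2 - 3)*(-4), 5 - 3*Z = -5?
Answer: 85/2647 ≈ 0.032112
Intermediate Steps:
Z = 10/3 (Z = 5/3 - ⅓*(-5) = 5/3 + 5/3 = 10/3 ≈ 3.3333)
t(Y, P) = -11 (t(Y, P) = 9 - (-2 - 3)*(-4) = 9 - (-5)*(-4) = 9 - 1*20 = 9 - 20 = -11)
d = 599/85 (d = 7 + (12/(-20) - 11/(-17)) = 7 + (12*(-1/20) - 11*(-1/17)) = 7 + (-⅗ + 11/17) = 7 + 4/85 = 599/85 ≈ 7.0471)
U(r, L) = L*r
1/((U(1, Z) + d)*3) = 1/(((10/3)*1 + 599/85)*3) = 1/((10/3 + 599/85)*3) = 1/((2647/255)*3) = 1/(2647/85) = 85/2647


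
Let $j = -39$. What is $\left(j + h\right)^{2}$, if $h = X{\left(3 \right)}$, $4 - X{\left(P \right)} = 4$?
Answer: $1521$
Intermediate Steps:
$X{\left(P \right)} = 0$ ($X{\left(P \right)} = 4 - 4 = 0$)
$h = 0$
$\left(j + h\right)^{2} = \left(-39 + 0\right)^{2} = \left(-39\right)^{2} = 1521$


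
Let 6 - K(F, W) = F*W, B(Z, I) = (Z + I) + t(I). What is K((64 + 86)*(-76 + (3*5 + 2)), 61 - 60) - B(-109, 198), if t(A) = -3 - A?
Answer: 8968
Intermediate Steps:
B(Z, I) = -3 + Z (B(Z, I) = (Z + I) + (-3 - I) = (I + Z) + (-3 - I) = -3 + Z)
K(F, W) = 6 - F*W
K((64 + 86)*(-76 + (3*5 + 2)), 61 - 60) - B(-109, 198) = (6 - (64 + 86)*(-76 + (3*5 + 2))*(61 - 60)) - (-3 - 109) = (6 - 1*150*(-76 + (15 + 2))*1) - 1*(-112) = (6 - 1*150*(-76 + 17)*1) + 112 = (6 - 1*150*(-59)*1) + 112 = (6 - 1*(-8850)*1) + 112 = (6 + 8850) + 112 = 8856 + 112 = 8968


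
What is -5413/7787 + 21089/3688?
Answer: 144256899/28718456 ≈ 5.0231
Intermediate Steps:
-5413/7787 + 21089/3688 = 144256899/28718456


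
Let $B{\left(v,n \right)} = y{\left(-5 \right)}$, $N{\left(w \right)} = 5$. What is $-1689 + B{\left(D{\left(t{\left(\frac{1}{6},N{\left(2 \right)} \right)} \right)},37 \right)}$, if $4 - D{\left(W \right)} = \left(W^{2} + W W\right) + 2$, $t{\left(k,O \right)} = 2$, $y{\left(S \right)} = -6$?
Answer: $-1695$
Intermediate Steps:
$D{\left(W \right)} = 2 - 2 W^{2}$ ($D{\left(W \right)} = 4 - \left(\left(W^{2} + W W\right) + 2\right) = 4 - \left(\left(W^{2} + W^{2}\right) + 2\right) = 4 - \left(2 W^{2} + 2\right) = 4 - \left(2 + 2 W^{2}\right) = 2 - 2 W^{2}$)
$B{\left(v,n \right)} = -6$
$-1689 + B{\left(D{\left(t{\left(\frac{1}{6},N{\left(2 \right)} \right)} \right)},37 \right)} = -1689 - 6 = -1695$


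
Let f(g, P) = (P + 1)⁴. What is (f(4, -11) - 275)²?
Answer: 94575625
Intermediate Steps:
f(g, P) = (1 + P)⁴
(f(4, -11) - 275)² = ((1 - 11)⁴ - 275)² = ((-10)⁴ - 275)² = (10000 - 275)² = 9725² = 94575625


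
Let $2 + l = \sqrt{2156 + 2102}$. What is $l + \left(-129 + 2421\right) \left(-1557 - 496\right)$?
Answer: $-4705478 + \sqrt{4258} \approx -4.7054 \cdot 10^{6}$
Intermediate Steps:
$l = -2 + \sqrt{4258}$ ($l = -2 + \sqrt{2156 + 2102} = -2 + \sqrt{4258} \approx 63.253$)
$l + \left(-129 + 2421\right) \left(-1557 - 496\right) = \left(-2 + \sqrt{4258}\right) + \left(-129 + 2421\right) \left(-1557 - 496\right) = \left(-2 + \sqrt{4258}\right) + 2292 \left(-2053\right) = \left(-2 + \sqrt{4258}\right) - 4705476 = -4705478 + \sqrt{4258}$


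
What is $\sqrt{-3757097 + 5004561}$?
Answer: $2 \sqrt{311866} \approx 1116.9$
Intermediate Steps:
$\sqrt{-3757097 + 5004561} = \sqrt{1247464} = 2 \sqrt{311866}$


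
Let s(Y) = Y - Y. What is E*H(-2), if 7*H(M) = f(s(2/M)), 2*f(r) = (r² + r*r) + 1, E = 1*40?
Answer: 20/7 ≈ 2.8571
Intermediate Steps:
s(Y) = 0
E = 40
f(r) = ½ + r² (f(r) = ((r² + r*r) + 1)/2 = ((r² + r²) + 1)/2 = (2*r² + 1)/2 = (1 + 2*r²)/2 = ½ + r²)
H(M) = 1/14 (H(M) = (½ + 0²)/7 = (½ + 0)/7 = (⅐)*(½) = 1/14)
E*H(-2) = 40*(1/14) = 20/7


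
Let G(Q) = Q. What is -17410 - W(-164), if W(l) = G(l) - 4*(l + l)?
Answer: -18558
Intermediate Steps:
W(l) = -7*l (W(l) = l - 4*(l + l) = l - 8*l = -7*l)
-17410 - W(-164) = -17410 - (-7)*(-164) = -17410 - 1*1148 = -17410 - 1148 = -18558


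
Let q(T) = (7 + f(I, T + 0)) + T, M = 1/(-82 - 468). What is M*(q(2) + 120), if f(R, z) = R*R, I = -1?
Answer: -13/55 ≈ -0.23636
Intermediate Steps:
M = -1/550 (M = 1/(-550) = -1/550 ≈ -0.0018182)
f(R, z) = R²
q(T) = 8 + T (q(T) = (7 + (-1)²) + T = (7 + 1) + T = 8 + T)
M*(q(2) + 120) = -((8 + 2) + 120)/550 = -(10 + 120)/550 = -1/550*130 = -13/55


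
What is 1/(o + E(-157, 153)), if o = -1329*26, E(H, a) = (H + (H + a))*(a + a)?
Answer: -1/83820 ≈ -1.1930e-5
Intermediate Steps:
E(H, a) = 2*a*(a + 2*H) (E(H, a) = (a + 2*H)*(2*a) = 2*a*(a + 2*H))
o = -34554
1/(o + E(-157, 153)) = 1/(-34554 + 2*153*(153 + 2*(-157))) = 1/(-34554 + 2*153*(153 - 314)) = 1/(-34554 + 2*153*(-161)) = 1/(-34554 - 49266) = 1/(-83820) = -1/83820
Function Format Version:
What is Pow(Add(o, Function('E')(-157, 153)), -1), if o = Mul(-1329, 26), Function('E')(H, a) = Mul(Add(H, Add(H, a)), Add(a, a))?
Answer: Rational(-1, 83820) ≈ -1.1930e-5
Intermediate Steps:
Function('E')(H, a) = Mul(2, a, Add(a, Mul(2, H))) (Function('E')(H, a) = Mul(Add(a, Mul(2, H)), Mul(2, a)) = Mul(2, a, Add(a, Mul(2, H))))
o = -34554
Pow(Add(o, Function('E')(-157, 153)), -1) = Pow(Add(-34554, Mul(2, 153, Add(153, Mul(2, -157)))), -1) = Pow(Add(-34554, Mul(2, 153, Add(153, -314))), -1) = Pow(Add(-34554, Mul(2, 153, -161)), -1) = Pow(Add(-34554, -49266), -1) = Pow(-83820, -1) = Rational(-1, 83820)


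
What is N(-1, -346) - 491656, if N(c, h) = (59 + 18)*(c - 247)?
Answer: -510752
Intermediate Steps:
N(c, h) = -19019 + 77*c (N(c, h) = 77*(-247 + c) = -19019 + 77*c)
N(-1, -346) - 491656 = (-19019 + 77*(-1)) - 491656 = (-19019 - 77) - 491656 = -19096 - 491656 = -510752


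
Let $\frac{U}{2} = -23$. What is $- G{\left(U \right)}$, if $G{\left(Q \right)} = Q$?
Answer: $46$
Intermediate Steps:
$U = -46$ ($U = 2 \left(-23\right) = -46$)
$- G{\left(U \right)} = \left(-1\right) \left(-46\right) = 46$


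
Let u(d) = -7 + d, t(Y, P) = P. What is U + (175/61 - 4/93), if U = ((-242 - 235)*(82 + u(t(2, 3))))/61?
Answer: -3444127/5673 ≈ -607.11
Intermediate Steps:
U = -37206/61 (U = ((-242 - 235)*(82 + (-7 + 3)))/61 = -477*(82 - 4)*(1/61) = -477*78*(1/61) = -37206*1/61 = -37206/61 ≈ -609.93)
U + (175/61 - 4/93) = -37206/61 + (175/61 - 4/93) = -37206/61 + 16031/5673 = -3444127/5673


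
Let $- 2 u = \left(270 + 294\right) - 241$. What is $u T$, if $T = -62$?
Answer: $10013$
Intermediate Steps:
$u = - \frac{323}{2}$ ($u = - \frac{\left(270 + 294\right) - 241}{2} = - \frac{564 - 241}{2} = \left(- \frac{1}{2}\right) 323 = - \frac{323}{2} \approx -161.5$)
$u T = \left(- \frac{323}{2}\right) \left(-62\right) = 10013$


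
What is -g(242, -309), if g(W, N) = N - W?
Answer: 551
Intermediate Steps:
-g(242, -309) = -(-309 - 1*242) = -(-309 - 242) = -1*(-551) = 551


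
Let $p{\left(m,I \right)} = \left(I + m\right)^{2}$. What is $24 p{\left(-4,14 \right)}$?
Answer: $2400$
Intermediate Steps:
$24 p{\left(-4,14 \right)} = 24 \left(14 - 4\right)^{2} = 24 \cdot 10^{2} = 24 \cdot 100 = 2400$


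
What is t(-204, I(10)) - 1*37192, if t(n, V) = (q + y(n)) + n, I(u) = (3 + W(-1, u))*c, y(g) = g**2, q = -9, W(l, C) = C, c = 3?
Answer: 4211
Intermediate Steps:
I(u) = 9 + 3*u (I(u) = (3 + u)*3 = 9 + 3*u)
t(n, V) = -9 + n + n**2 (t(n, V) = (-9 + n**2) + n = -9 + n + n**2)
t(-204, I(10)) - 1*37192 = (-9 - 204 + (-204)**2) - 1*37192 = (-9 - 204 + 41616) - 37192 = 41403 - 37192 = 4211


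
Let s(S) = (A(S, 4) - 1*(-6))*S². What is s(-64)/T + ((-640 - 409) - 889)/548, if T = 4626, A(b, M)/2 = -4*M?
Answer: -16831249/633762 ≈ -26.558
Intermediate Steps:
A(b, M) = -8*M (A(b, M) = 2*(-4*M) = -8*M)
s(S) = -26*S² (s(S) = (-8*4 - 1*(-6))*S² = (-32 + 6)*S² = -26*S²)
s(-64)/T + ((-640 - 409) - 889)/548 = -26*(-64)²/4626 + ((-640 - 409) - 889)/548 = -26*4096*(1/4626) + (-1049 - 889)*(1/548) = -106496*1/4626 - 1938*1/548 = -53248/2313 - 969/274 = -16831249/633762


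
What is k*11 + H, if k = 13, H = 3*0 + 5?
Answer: 148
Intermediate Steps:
H = 5 (H = 0 + 5 = 5)
k*11 + H = 13*11 + 5 = 143 + 5 = 148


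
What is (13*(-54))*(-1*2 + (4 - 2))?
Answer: 0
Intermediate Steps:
(13*(-54))*(-1*2 + (4 - 2)) = -702*(-2 + 2) = -702*0 = 0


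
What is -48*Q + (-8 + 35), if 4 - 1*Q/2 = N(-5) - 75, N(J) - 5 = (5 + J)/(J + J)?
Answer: -7077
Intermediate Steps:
N(J) = 5 + (5 + J)/(2*J) (N(J) = 5 + (5 + J)/(J + J) = 5 + (5 + J)/((2*J)) = 5 + (5 + J)*(1/(2*J)) = 5 + (5 + J)/(2*J))
Q = 148 (Q = 8 - 2*((½)*(5 + 11*(-5))/(-5) - 75) = 8 - 2*((½)*(-⅕)*(5 - 55) - 75) = 8 - 2*((½)*(-⅕)*(-50) - 75) = 8 - 2*(5 - 75) = 8 - 2*(-70) = 8 + 140 = 148)
-48*Q + (-8 + 35) = -48*148 + (-8 + 35) = -7104 + 27 = -7077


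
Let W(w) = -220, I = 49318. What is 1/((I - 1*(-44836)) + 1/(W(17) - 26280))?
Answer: 26500/2495080999 ≈ 1.0621e-5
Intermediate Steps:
1/((I - 1*(-44836)) + 1/(W(17) - 26280)) = 1/((49318 - 1*(-44836)) + 1/(-220 - 26280)) = 1/((49318 + 44836) + 1/(-26500)) = 1/(94154 - 1/26500) = 1/(2495080999/26500) = 26500/2495080999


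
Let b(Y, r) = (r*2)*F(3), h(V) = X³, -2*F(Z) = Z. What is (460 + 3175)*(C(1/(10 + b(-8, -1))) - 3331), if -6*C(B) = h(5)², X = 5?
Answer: -129445985/6 ≈ -2.1574e+7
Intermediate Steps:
F(Z) = -Z/2
h(V) = 125 (h(V) = 5³ = 125)
b(Y, r) = -3*r (b(Y, r) = (r*2)*(-½*3) = (2*r)*(-3/2) = -3*r)
C(B) = -15625/6 (C(B) = -⅙*125² = -⅙*15625 = -15625/6)
(460 + 3175)*(C(1/(10 + b(-8, -1))) - 3331) = (460 + 3175)*(-15625/6 - 3331) = 3635*(-35611/6) = -129445985/6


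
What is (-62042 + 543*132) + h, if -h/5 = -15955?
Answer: 89409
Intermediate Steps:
h = 79775 (h = -5*(-15955) = 79775)
(-62042 + 543*132) + h = (-62042 + 543*132) + 79775 = (-62042 + 71676) + 79775 = 9634 + 79775 = 89409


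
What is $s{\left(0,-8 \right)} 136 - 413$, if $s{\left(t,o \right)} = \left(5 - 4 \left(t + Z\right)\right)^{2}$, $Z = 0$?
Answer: $2987$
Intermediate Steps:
$s{\left(t,o \right)} = \left(5 - 4 t\right)^{2}$ ($s{\left(t,o \right)} = \left(5 - 4 \left(t + 0\right)\right)^{2} = \left(5 - 4 t\right)^{2}$)
$s{\left(0,-8 \right)} 136 - 413 = \left(-5 + 4 \cdot 0\right)^{2} \cdot 136 - 413 = \left(-5 + 0\right)^{2} \cdot 136 - 413 = \left(-5\right)^{2} \cdot 136 - 413 = 25 \cdot 136 - 413 = 3400 - 413 = 2987$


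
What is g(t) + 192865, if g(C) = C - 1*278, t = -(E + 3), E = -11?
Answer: 192595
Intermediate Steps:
t = 8 (t = -(-11 + 3) = -1*(-8) = 8)
g(C) = -278 + C (g(C) = C - 278 = -278 + C)
g(t) + 192865 = (-278 + 8) + 192865 = -270 + 192865 = 192595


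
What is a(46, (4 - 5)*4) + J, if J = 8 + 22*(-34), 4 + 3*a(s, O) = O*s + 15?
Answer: -2393/3 ≈ -797.67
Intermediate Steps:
a(s, O) = 11/3 + O*s/3 (a(s, O) = -4/3 + (O*s + 15)/3 = -4/3 + (15 + O*s)/3 = -4/3 + (5 + O*s/3) = 11/3 + O*s/3)
J = -740 (J = 8 - 748 = -740)
a(46, (4 - 5)*4) + J = (11/3 + (⅓)*((4 - 5)*4)*46) - 740 = (11/3 + (⅓)*(-1*4)*46) - 740 = (11/3 + (⅓)*(-4)*46) - 740 = (11/3 - 184/3) - 740 = -173/3 - 740 = -2393/3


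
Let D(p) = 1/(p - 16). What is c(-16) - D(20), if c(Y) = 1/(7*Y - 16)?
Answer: -33/128 ≈ -0.25781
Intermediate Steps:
D(p) = 1/(-16 + p)
c(Y) = 1/(-16 + 7*Y)
c(-16) - D(20) = 1/(-16 + 7*(-16)) - 1/(-16 + 20) = 1/(-16 - 112) - 1/4 = 1/(-128) - 1*1/4 = -1/128 - 1/4 = -33/128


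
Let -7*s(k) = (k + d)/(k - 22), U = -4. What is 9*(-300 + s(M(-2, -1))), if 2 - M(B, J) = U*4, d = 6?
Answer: -18846/7 ≈ -2692.3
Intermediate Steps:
M(B, J) = 18 (M(B, J) = 2 - (-4)*4 = 2 - 1*(-16) = 2 + 16 = 18)
s(k) = -(6 + k)/(7*(-22 + k)) (s(k) = -(k + 6)/(7*(k - 22)) = -(6 + k)/(7*(-22 + k)))
9*(-300 + s(M(-2, -1))) = 9*(-300 + (-6 - 1*18)/(7*(-22 + 18))) = 9*(-300 + (1/7)*(-6 - 18)/(-4)) = 9*(-300 + (1/7)*(-1/4)*(-24)) = 9*(-300 + 6/7) = 9*(-2094/7) = -18846/7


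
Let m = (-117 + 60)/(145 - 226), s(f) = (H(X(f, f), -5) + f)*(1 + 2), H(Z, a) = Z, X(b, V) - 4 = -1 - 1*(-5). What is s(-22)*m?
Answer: -266/9 ≈ -29.556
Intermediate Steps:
X(b, V) = 8 (X(b, V) = 4 + (-1 - 1*(-5)) = 4 + (-1 + 5) = 4 + 4 = 8)
s(f) = 24 + 3*f (s(f) = (8 + f)*(1 + 2) = (8 + f)*3 = 24 + 3*f)
m = 19/27 (m = -57/(-81) = -57*(-1/81) = 19/27 ≈ 0.70370)
s(-22)*m = (24 + 3*(-22))*(19/27) = (24 - 66)*(19/27) = -42*19/27 = -266/9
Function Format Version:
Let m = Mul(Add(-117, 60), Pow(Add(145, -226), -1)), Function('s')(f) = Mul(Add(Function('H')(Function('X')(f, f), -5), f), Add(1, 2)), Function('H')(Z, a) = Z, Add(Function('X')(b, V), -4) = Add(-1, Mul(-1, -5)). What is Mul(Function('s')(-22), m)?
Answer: Rational(-266, 9) ≈ -29.556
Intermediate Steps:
Function('X')(b, V) = 8 (Function('X')(b, V) = Add(4, Add(-1, Mul(-1, -5))) = Add(4, Add(-1, 5)) = Add(4, 4) = 8)
Function('s')(f) = Add(24, Mul(3, f)) (Function('s')(f) = Mul(Add(8, f), Add(1, 2)) = Mul(Add(8, f), 3) = Add(24, Mul(3, f)))
m = Rational(19, 27) (m = Mul(-57, Pow(-81, -1)) = Mul(-57, Rational(-1, 81)) = Rational(19, 27) ≈ 0.70370)
Mul(Function('s')(-22), m) = Mul(Add(24, Mul(3, -22)), Rational(19, 27)) = Mul(Add(24, -66), Rational(19, 27)) = Mul(-42, Rational(19, 27)) = Rational(-266, 9)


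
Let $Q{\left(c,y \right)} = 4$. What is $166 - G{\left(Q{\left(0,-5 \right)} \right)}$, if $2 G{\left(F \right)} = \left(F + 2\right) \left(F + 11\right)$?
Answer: $121$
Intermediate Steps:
$G{\left(F \right)} = \frac{\left(2 + F\right) \left(11 + F\right)}{2}$ ($G{\left(F \right)} = \frac{\left(F + 2\right) \left(F + 11\right)}{2} = \frac{\left(2 + F\right) \left(11 + F\right)}{2}$)
$166 - G{\left(Q{\left(0,-5 \right)} \right)} = 166 - \left(11 + \frac{4^{2}}{2} + \frac{13}{2} \cdot 4\right) = 166 - \left(11 + \frac{1}{2} \cdot 16 + 26\right) = 166 - \left(11 + 8 + 26\right) = 166 - 45 = 121$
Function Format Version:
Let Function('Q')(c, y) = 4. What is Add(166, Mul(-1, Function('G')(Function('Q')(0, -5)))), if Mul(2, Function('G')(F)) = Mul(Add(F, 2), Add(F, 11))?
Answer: 121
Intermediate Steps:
Function('G')(F) = Mul(Rational(1, 2), Add(2, F), Add(11, F)) (Function('G')(F) = Mul(Rational(1, 2), Mul(Add(F, 2), Add(F, 11))) = Mul(Rational(1, 2), Mul(Add(2, F), Add(11, F))) = Mul(Rational(1, 2), Add(2, F), Add(11, F)))
Add(166, Mul(-1, Function('G')(Function('Q')(0, -5)))) = Add(166, Mul(-1, Add(11, Mul(Rational(1, 2), Pow(4, 2)), Mul(Rational(13, 2), 4)))) = Add(166, Mul(-1, Add(11, Mul(Rational(1, 2), 16), 26))) = Add(166, Mul(-1, Add(11, 8, 26))) = Add(166, Mul(-1, 45)) = Add(166, -45) = 121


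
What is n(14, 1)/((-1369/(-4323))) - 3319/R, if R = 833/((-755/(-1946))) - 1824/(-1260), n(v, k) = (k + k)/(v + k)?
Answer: -52405858093/46634067770 ≈ -1.1238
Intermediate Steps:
n(v, k) = 2*k/(k + v) (n(v, k) = (2*k)/(k + v) = 2*k/(k + v))
R = 6812866/3171 (R = 833/((-755*(-1/1946))) - 1824*(-1/1260) = 833/(755/1946) + 152/105 = 833*(1946/755) + 152/105 = 1621018/755 + 152/105 = 6812866/3171 ≈ 2148.5)
n(14, 1)/((-1369/(-4323))) - 3319/R = (2*1/(1 + 14))/((-1369/(-4323))) - 3319/6812866/3171 = (2*1/15)/((-1369*(-1/4323))) - 3319*3171/6812866 = (2*1*(1/15))/(1369/4323) - 10524549/6812866 = (2/15)*(4323/1369) - 10524549/6812866 = 2882/6845 - 10524549/6812866 = -52405858093/46634067770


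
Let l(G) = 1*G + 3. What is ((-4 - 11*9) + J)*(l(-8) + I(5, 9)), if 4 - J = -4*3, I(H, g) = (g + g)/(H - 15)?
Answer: 2958/5 ≈ 591.60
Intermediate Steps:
I(H, g) = 2*g/(-15 + H) (I(H, g) = (2*g)/(-15 + H) = 2*g/(-15 + H))
l(G) = 3 + G (l(G) = G + 3 = 3 + G)
J = 16 (J = 4 - (-4)*3 = 4 - 1*(-12) = 4 + 12 = 16)
((-4 - 11*9) + J)*(l(-8) + I(5, 9)) = ((-4 - 11*9) + 16)*((3 - 8) + 2*9/(-15 + 5)) = ((-4 - 99) + 16)*(-5 + 2*9/(-10)) = (-103 + 16)*(-5 + 2*9*(-1/10)) = -87*(-5 - 9/5) = -87*(-34/5) = 2958/5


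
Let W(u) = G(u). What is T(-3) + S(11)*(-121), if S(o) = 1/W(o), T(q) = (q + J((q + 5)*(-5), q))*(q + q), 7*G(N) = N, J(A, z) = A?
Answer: 1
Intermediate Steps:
G(N) = N/7
T(q) = 2*q*(-25 - 4*q) (T(q) = (q + (q + 5)*(-5))*(q + q) = (q + (5 + q)*(-5))*(2*q) = (q + (-25 - 5*q))*(2*q) = (-25 - 4*q)*(2*q) = 2*q*(-25 - 4*q))
W(u) = u/7
S(o) = 7/o (S(o) = 1/(o/7) = 7/o)
T(-3) + S(11)*(-121) = -2*(-3)*(25 + 4*(-3)) + (7/11)*(-121) = -2*(-3)*(25 - 12) + (7*(1/11))*(-121) = -2*(-3)*13 + (7/11)*(-121) = 78 - 77 = 1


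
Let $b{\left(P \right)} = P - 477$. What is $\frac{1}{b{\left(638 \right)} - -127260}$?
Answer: $\frac{1}{127421} \approx 7.848 \cdot 10^{-6}$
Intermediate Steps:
$b{\left(P \right)} = -477 + P$ ($b{\left(P \right)} = P - 477 = -477 + P$)
$\frac{1}{b{\left(638 \right)} - -127260} = \frac{1}{\left(-477 + 638\right) - -127260} = \frac{1}{161 + 127260} = \frac{1}{127421}$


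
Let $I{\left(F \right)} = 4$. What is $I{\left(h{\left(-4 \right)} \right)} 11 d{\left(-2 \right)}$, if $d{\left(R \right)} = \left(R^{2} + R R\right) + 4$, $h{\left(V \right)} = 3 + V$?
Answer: $528$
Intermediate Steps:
$d{\left(R \right)} = 4 + 2 R^{2}$ ($d{\left(R \right)} = \left(R^{2} + R^{2}\right) + 4 = 2 R^{2} + 4 = 4 + 2 R^{2}$)
$I{\left(h{\left(-4 \right)} \right)} 11 d{\left(-2 \right)} = 4 \cdot 11 \left(4 + 2 \left(-2\right)^{2}\right) = 44 \left(4 + 2 \cdot 4\right) = 44 \left(4 + 8\right) = 44 \cdot 12 = 528$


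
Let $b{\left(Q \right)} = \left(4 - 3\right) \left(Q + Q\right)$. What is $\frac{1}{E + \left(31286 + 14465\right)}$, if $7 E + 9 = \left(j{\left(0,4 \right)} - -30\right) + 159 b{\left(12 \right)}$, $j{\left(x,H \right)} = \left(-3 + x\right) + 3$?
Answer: $\frac{7}{324094} \approx 2.1599 \cdot 10^{-5}$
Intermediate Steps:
$j{\left(x,H \right)} = x$
$b{\left(Q \right)} = 2 Q$ ($b{\left(Q \right)} = 1 \cdot 2 Q = 2 Q$)
$E = \frac{3837}{7}$ ($E = - \frac{9}{7} + \frac{\left(0 - -30\right) + 159 \cdot 2 \cdot 12}{7} = - \frac{9}{7} + \frac{\left(0 + 30\right) + 159 \cdot 24}{7} = - \frac{9}{7} + \frac{30 + 3816}{7} = - \frac{9}{7} + \frac{1}{7} \cdot 3846 = - \frac{9}{7} + \frac{3846}{7} = \frac{3837}{7} \approx 548.14$)
$\frac{1}{E + \left(31286 + 14465\right)} = \frac{1}{\frac{3837}{7} + \left(31286 + 14465\right)} = \frac{1}{\frac{3837}{7} + 45751} = \frac{1}{\frac{324094}{7}} = \frac{7}{324094}$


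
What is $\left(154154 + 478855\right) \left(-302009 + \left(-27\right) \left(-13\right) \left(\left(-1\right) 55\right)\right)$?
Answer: $-203394653826$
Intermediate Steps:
$\left(154154 + 478855\right) \left(-302009 + \left(-27\right) \left(-13\right) \left(\left(-1\right) 55\right)\right) = 633009 \left(-302009 + 351 \left(-55\right)\right) = 633009 \left(-302009 - 19305\right) = 633009 \left(-321314\right) = -203394653826$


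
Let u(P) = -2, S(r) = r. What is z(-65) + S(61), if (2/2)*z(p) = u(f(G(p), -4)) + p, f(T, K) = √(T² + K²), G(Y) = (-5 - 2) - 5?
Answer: -6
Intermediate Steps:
G(Y) = -12 (G(Y) = -7 - 5 = -12)
f(T, K) = √(K² + T²)
z(p) = -2 + p
z(-65) + S(61) = (-2 - 65) + 61 = -67 + 61 = -6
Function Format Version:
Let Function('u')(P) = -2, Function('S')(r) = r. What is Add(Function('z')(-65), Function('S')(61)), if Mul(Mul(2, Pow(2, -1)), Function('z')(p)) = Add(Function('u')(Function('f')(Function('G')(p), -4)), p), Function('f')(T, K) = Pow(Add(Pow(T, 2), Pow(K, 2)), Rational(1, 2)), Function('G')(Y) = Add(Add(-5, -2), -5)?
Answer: -6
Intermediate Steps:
Function('G')(Y) = -12 (Function('G')(Y) = Add(-7, -5) = -12)
Function('f')(T, K) = Pow(Add(Pow(K, 2), Pow(T, 2)), Rational(1, 2))
Function('z')(p) = Add(-2, p)
Add(Function('z')(-65), Function('S')(61)) = Add(Add(-2, -65), 61) = Add(-67, 61) = -6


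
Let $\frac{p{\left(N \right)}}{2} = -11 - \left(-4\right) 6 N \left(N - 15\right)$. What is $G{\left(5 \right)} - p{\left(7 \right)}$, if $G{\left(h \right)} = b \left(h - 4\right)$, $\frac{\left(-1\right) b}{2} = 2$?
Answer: $2706$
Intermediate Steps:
$b = -4$ ($b = \left(-2\right) 2 = -4$)
$p{\left(N \right)} = -22 + 48 N \left(-15 + N\right)$ ($p{\left(N \right)} = 2 \left(-11 - \left(-4\right) 6 N \left(N - 15\right)\right) = 2 \left(-11 - - 24 N \left(-15 + N\right)\right) = 2 \left(-11 + 24 N \left(-15 + N\right)\right) = -22 + 48 N \left(-15 + N\right)$)
$G{\left(h \right)} = 16 - 4 h$ ($G{\left(h \right)} = - 4 \left(h - 4\right) = - 4 \left(-4 + h\right) = 16 - 4 h$)
$G{\left(5 \right)} - p{\left(7 \right)} = \left(16 - 20\right) - \left(-22 - 5040 + 48 \cdot 7^{2}\right) = \left(16 - 20\right) - \left(-22 - 5040 + 48 \cdot 49\right) = -4 - \left(-22 - 5040 + 2352\right) = -4 - -2710 = -4 + 2710 = 2706$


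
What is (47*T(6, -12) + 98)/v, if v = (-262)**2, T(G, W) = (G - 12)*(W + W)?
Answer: 3433/34322 ≈ 0.10002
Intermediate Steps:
T(G, W) = 2*W*(-12 + G) (T(G, W) = (-12 + G)*(2*W) = 2*W*(-12 + G))
v = 68644
(47*T(6, -12) + 98)/v = (47*(2*(-12)*(-12 + 6)) + 98)/68644 = (47*(2*(-12)*(-6)) + 98)*(1/68644) = (47*144 + 98)*(1/68644) = (6768 + 98)*(1/68644) = 6866*(1/68644) = 3433/34322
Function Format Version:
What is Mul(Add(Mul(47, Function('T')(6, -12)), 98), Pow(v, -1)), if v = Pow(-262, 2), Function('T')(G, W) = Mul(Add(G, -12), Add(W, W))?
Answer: Rational(3433, 34322) ≈ 0.10002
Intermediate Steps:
Function('T')(G, W) = Mul(2, W, Add(-12, G)) (Function('T')(G, W) = Mul(Add(-12, G), Mul(2, W)) = Mul(2, W, Add(-12, G)))
v = 68644
Mul(Add(Mul(47, Function('T')(6, -12)), 98), Pow(v, -1)) = Mul(Add(Mul(47, Mul(2, -12, Add(-12, 6))), 98), Pow(68644, -1)) = Mul(Add(Mul(47, Mul(2, -12, -6)), 98), Rational(1, 68644)) = Mul(Add(Mul(47, 144), 98), Rational(1, 68644)) = Mul(Add(6768, 98), Rational(1, 68644)) = Mul(6866, Rational(1, 68644)) = Rational(3433, 34322)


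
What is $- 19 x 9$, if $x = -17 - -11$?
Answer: $1026$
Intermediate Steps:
$x = -6$ ($x = -17 + 11 = -6$)
$- 19 x 9 = \left(-19\right) \left(-6\right) 9 = 114 \cdot 9 = 1026$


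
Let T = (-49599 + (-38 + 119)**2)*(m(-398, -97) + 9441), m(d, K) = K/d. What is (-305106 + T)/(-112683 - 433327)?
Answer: 80920833279/108655990 ≈ 744.74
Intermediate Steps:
T = -80860117185/199 (T = (-49599 + (-38 + 119)**2)*(-97/(-398) + 9441) = (-49599 + 81**2)*(-97*(-1/398) + 9441) = (-49599 + 6561)*(97/398 + 9441) = -43038*3757615/398 = -80860117185/199 ≈ -4.0633e+8)
(-305106 + T)/(-112683 - 433327) = (-305106 - 80860117185/199)/(-112683 - 433327) = -80920833279/199/(-546010) = -80920833279/199*(-1/546010) = 80920833279/108655990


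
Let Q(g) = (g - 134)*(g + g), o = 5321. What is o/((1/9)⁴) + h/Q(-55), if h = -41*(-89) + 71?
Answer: 24193379257/693 ≈ 3.4911e+7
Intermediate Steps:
Q(g) = 2*g*(-134 + g) (Q(g) = (-134 + g)*(2*g) = 2*g*(-134 + g))
h = 3720 (h = 3649 + 71 = 3720)
o/((1/9)⁴) + h/Q(-55) = 5321/((1/9)⁴) + 3720/((2*(-55)*(-134 - 55))) = 5321/((⅑)⁴) + 3720/((2*(-55)*(-189))) = 5321/(1/6561) + 3720/20790 = 5321*6561 + 3720*(1/20790) = 34911081 + 124/693 = 24193379257/693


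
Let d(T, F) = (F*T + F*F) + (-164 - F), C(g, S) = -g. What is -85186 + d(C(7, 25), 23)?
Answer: -85005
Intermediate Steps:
C(g, S) = -g
d(T, F) = -164 + F² - F + F*T (d(T, F) = (F*T + F²) + (-164 - F) = (F² + F*T) + (-164 - F) = -164 + F² - F + F*T)
-85186 + d(C(7, 25), 23) = -85186 + (-164 + 23² - 1*23 + 23*(-1*7)) = -85186 + (-164 + 529 - 23 + 23*(-7)) = -85186 + (-164 + 529 - 23 - 161) = -85186 + 181 = -85005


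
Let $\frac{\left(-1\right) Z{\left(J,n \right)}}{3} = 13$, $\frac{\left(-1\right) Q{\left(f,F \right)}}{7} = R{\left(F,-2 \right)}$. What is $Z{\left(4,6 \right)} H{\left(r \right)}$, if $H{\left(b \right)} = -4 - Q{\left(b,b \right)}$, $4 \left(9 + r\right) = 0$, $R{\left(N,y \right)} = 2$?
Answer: $-390$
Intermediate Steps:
$Q{\left(f,F \right)} = -14$ ($Q{\left(f,F \right)} = \left(-7\right) 2 = -14$)
$r = -9$ ($r = -9 + \frac{1}{4} \cdot 0 = -9 + 0 = -9$)
$H{\left(b \right)} = 10$ ($H{\left(b \right)} = -4 - -14 = -4 + 14 = 10$)
$Z{\left(J,n \right)} = -39$ ($Z{\left(J,n \right)} = \left(-3\right) 13 = -39$)
$Z{\left(4,6 \right)} H{\left(r \right)} = \left(-39\right) 10 = -390$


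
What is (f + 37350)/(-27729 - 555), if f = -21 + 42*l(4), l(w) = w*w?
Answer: -12667/9428 ≈ -1.3436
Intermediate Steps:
l(w) = w²
f = 651 (f = -21 + 42*4² = -21 + 42*16 = -21 + 672 = 651)
(f + 37350)/(-27729 - 555) = (651 + 37350)/(-27729 - 555) = 38001/(-28284) = 38001*(-1/28284) = -12667/9428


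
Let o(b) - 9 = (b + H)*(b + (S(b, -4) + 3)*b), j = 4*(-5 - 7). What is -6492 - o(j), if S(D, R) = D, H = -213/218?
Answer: 10566303/109 ≈ 96939.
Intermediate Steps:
H = -213/218 (H = -213*1/218 = -213/218 ≈ -0.97706)
j = -48 (j = 4*(-12) = -48)
o(b) = 9 + (-213/218 + b)*(b + b*(3 + b)) (o(b) = 9 + (b - 213/218)*(b + (b + 3)*b) = 9 + (-213/218 + b)*(b + (3 + b)*b) = 9 + (-213/218 + b)*(b + b*(3 + b)))
-6492 - o(j) = -6492 - (9 + (-48)**3 - 426/109*(-48) + (659/218)*(-48)**2) = -6492 - (9 - 110592 + 20448/109 + (659/218)*2304) = -6492 - (9 - 110592 + 20448/109 + 759168/109) = -6492 - 1*(-11273931/109) = -6492 + 11273931/109 = 10566303/109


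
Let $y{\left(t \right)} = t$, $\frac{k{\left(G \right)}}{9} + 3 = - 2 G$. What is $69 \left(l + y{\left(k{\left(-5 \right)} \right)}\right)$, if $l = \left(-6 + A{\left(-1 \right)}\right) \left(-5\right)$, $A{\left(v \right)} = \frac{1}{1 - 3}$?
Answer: $\frac{13179}{2} \approx 6589.5$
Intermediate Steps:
$k{\left(G \right)} = -27 - 18 G$ ($k{\left(G \right)} = -27 + 9 \left(- 2 G\right) = -27 - 18 G$)
$A{\left(v \right)} = - \frac{1}{2}$ ($A{\left(v \right)} = \frac{1}{-2} = - \frac{1}{2}$)
$l = \frac{65}{2}$ ($l = \left(-6 - \frac{1}{2}\right) \left(-5\right) = \left(- \frac{13}{2}\right) \left(-5\right) = \frac{65}{2} \approx 32.5$)
$69 \left(l + y{\left(k{\left(-5 \right)} \right)}\right) = 69 \left(\frac{65}{2} - -63\right) = 69 \left(\frac{65}{2} + \left(-27 + 90\right)\right) = 69 \left(\frac{65}{2} + 63\right) = 69 \cdot \frac{191}{2} = \frac{13179}{2}$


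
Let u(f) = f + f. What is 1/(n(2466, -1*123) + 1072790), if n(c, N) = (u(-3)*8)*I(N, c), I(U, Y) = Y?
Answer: 1/954422 ≈ 1.0478e-6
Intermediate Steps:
u(f) = 2*f
n(c, N) = -48*c (n(c, N) = ((2*(-3))*8)*c = (-6*8)*c = -48*c)
1/(n(2466, -1*123) + 1072790) = 1/(-48*2466 + 1072790) = 1/(-118368 + 1072790) = 1/954422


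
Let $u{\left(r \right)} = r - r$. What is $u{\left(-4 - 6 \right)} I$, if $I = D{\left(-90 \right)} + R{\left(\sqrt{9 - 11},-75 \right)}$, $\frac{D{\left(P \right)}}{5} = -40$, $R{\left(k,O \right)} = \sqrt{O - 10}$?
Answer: $0$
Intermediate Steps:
$R{\left(k,O \right)} = \sqrt{-10 + O}$
$D{\left(P \right)} = -200$ ($D{\left(P \right)} = 5 \left(-40\right) = -200$)
$u{\left(r \right)} = 0$
$I = -200 + i \sqrt{85}$ ($I = -200 + \sqrt{-10 - 75} = -200 + \sqrt{-85} = -200 + i \sqrt{85} \approx -200.0 + 9.2195 i$)
$u{\left(-4 - 6 \right)} I = 0 \left(-200 + i \sqrt{85}\right) = 0$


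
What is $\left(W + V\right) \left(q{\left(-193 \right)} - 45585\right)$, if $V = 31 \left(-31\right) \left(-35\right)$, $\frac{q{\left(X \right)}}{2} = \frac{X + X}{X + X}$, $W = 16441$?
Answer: $-2282614308$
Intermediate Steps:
$q{\left(X \right)} = 2$ ($q{\left(X \right)} = 2 \frac{X + X}{X + X} = 2 \frac{2 X}{2 X} = 2 \cdot 2 X \frac{1}{2 X} = 2 \cdot 1 = 2$)
$V = 33635$ ($V = \left(-961\right) \left(-35\right) = 33635$)
$\left(W + V\right) \left(q{\left(-193 \right)} - 45585\right) = \left(16441 + 33635\right) \left(2 - 45585\right) = 50076 \left(-45583\right) = -2282614308$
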